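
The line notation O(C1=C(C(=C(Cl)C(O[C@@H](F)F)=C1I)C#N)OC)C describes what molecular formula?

C10H7ClF2INO3

Heavy atoms from the SMILES: 10 C, 1 Cl, 2 F, 1 I, 1 N, 3 O.
Implicit hydrogens by atom environment:
  6 × C (aromatic): no H
  3 × O: no H
  2 × C: 3 H each → 6
  2 × F: no H
  1 × C: 1 H
  1 × C: no H
  1 × Cl: no H
  1 × I: no H
  1 × N: no H
  Total hydrogens = 7.
Molecular formula: C10H7ClF2INO3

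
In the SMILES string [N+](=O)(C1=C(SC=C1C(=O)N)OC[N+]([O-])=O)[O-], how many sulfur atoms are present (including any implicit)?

1

The symbol for sulfur appears 1 time in the SMILES.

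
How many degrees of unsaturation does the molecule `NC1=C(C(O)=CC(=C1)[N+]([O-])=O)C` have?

Molecular formula from the SMILES: C7H8N2O3.
DoU = (2C + 2 + N − H − X)/2 = (2·7 + 2 + 2 − 8 − 0)/2 = 10/2 = 5.
(Structurally: 1 ring(s) + 4 π bond(s) = 5.)

5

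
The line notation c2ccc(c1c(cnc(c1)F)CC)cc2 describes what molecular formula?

Heavy atoms from the SMILES: 13 C, 1 F, 1 N.
Implicit hydrogens by atom environment:
  7 × C (aromatic): 1 H each → 7
  4 × C (aromatic): no H
  1 × C: 3 H
  1 × C: 2 H
  1 × F: no H
  1 × N (aromatic): no H
  Total hydrogens = 12.
Molecular formula: C13H12FN

C13H12FN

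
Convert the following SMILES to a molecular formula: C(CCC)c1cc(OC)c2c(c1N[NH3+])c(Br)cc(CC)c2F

C17H23BrFN2O+

Heavy atoms from the SMILES: 1 Br, 17 C, 1 F, 2 N, 1 O.
Implicit hydrogens by atom environment:
  8 × C (aromatic): no H
  4 × C: 2 H each → 8
  3 × C: 3 H each → 9
  2 × C (aromatic): 1 H each → 2
  1 × Br: no H
  1 × F: no H
  1 × N (charge +1): 3 H
  1 × N: 1 H
  1 × O: no H
  Total hydrogens = 23.
Net charge +1.
Molecular formula: C17H23BrFN2O+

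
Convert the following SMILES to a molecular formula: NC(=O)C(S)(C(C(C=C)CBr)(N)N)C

Heavy atoms from the SMILES: 1 Br, 8 C, 3 N, 1 O, 1 S.
Implicit hydrogens by atom environment:
  3 × C: no H
  3 × N: 2 H each → 6
  2 × C: 2 H each → 4
  2 × C: 1 H each → 2
  1 × Br: no H
  1 × C: 3 H
  1 × O: no H
  1 × S: 1 H
  Total hydrogens = 16.
Molecular formula: C8H16BrN3OS

C8H16BrN3OS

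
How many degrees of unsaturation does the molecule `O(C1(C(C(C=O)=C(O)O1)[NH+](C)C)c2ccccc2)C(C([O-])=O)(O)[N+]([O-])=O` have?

9

Molecular formula from the SMILES: C15H16N2O9.
DoU = (2C + 2 + N − H − X)/2 = (2·15 + 2 + 2 − 16 − 0)/2 = 18/2 = 9.
(Structurally: 2 ring(s) + 7 π bond(s) = 9.)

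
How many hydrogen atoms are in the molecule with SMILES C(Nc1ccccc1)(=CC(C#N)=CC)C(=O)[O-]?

Hydrogens are implicit in SMILES; fill each atom to its normal valence:
  5 × C (aromatic): 1 H each → 5
  4 × C: no H
  2 × C: 1 H each → 2
  1 × C: 3 H
  1 × C (aromatic): no H
  1 × N: 1 H
  1 × N: no H
  1 × O: no H
  1 × O (charge -1): no H
  Total hydrogens = 11.

11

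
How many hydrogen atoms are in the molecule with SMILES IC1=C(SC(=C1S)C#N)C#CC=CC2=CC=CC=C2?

8

Hydrogens are implicit in SMILES; fill each atom to its normal valence:
  5 × C (aromatic): 1 H each → 5
  5 × C (aromatic): no H
  3 × C: no H
  2 × C: 1 H each → 2
  1 × I: no H
  1 × N: no H
  1 × S: 1 H
  1 × S (aromatic): no H
  Total hydrogens = 8.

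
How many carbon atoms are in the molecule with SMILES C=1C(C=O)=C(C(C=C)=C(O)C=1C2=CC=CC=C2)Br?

15

The symbol for carbon appears 15 times in the SMILES.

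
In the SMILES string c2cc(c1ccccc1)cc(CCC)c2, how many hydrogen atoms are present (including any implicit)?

Hydrogens are implicit in SMILES; fill each atom to its normal valence:
  9 × C (aromatic): 1 H each → 9
  3 × C (aromatic): no H
  2 × C: 2 H each → 4
  1 × C: 3 H
  Total hydrogens = 16.

16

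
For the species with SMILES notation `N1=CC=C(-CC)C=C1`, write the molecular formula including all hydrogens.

Heavy atoms from the SMILES: 7 C, 1 N.
Implicit hydrogens by atom environment:
  4 × C (aromatic): 1 H each → 4
  1 × C: 3 H
  1 × C: 2 H
  1 × C (aromatic): no H
  1 × N (aromatic): no H
  Total hydrogens = 9.
Molecular formula: C7H9N

C7H9N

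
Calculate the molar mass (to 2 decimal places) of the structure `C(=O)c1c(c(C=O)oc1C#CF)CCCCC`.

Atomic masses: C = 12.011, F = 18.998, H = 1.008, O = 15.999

236.24

Molecular formula: C13H13FO3.
M = 13×12.011 + 1×18.998 + 13×1.008 + 3×15.999 = 236.24 g/mol.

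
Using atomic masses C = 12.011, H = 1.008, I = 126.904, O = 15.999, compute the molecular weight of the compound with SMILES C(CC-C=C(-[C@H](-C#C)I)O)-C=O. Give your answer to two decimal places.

278.09

Molecular formula: C9H11IO2.
M = 9×12.011 + 11×1.008 + 1×126.904 + 2×15.999 = 278.09 g/mol.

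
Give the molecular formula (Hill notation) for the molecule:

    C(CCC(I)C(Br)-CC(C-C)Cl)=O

C9H15BrClIO

Heavy atoms from the SMILES: 1 Br, 9 C, 1 Cl, 1 I, 1 O.
Implicit hydrogens by atom environment:
  4 × C: 2 H each → 8
  4 × C: 1 H each → 4
  1 × Br: no H
  1 × C: 3 H
  1 × Cl: no H
  1 × I: no H
  1 × O: no H
  Total hydrogens = 15.
Molecular formula: C9H15BrClIO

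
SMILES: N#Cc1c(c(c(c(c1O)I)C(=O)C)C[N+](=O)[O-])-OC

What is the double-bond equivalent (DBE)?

8

Molecular formula from the SMILES: C11H9IN2O5.
DoU = (2C + 2 + N − H − X)/2 = (2·11 + 2 + 2 − 9 − 1)/2 = 16/2 = 8.
(Structurally: 1 ring(s) + 7 π bond(s) = 8.)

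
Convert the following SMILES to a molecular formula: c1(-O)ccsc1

C4H4OS

Heavy atoms from the SMILES: 4 C, 1 O, 1 S.
Implicit hydrogens by atom environment:
  3 × C (aromatic): 1 H each → 3
  1 × C (aromatic): no H
  1 × O: 1 H
  1 × S (aromatic): no H
  Total hydrogens = 4.
Molecular formula: C4H4OS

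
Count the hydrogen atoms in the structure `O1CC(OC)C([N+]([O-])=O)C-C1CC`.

Hydrogens are implicit in SMILES; fill each atom to its normal valence:
  3 × C: 2 H each → 6
  3 × C: 1 H each → 3
  3 × O: no H
  2 × C: 3 H each → 6
  1 × N (charge +1): no H
  1 × O (charge -1): no H
  Total hydrogens = 15.

15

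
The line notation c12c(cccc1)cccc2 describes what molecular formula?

Heavy atoms from the SMILES: 10 C.
Implicit hydrogens by atom environment:
  8 × C (aromatic): 1 H each → 8
  2 × C (aromatic): no H
  Total hydrogens = 8.
Molecular formula: C10H8

C10H8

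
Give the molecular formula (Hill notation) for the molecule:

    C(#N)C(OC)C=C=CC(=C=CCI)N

C10H11IN2O

Heavy atoms from the SMILES: 10 C, 1 I, 2 N, 1 O.
Implicit hydrogens by atom environment:
  4 × C: 1 H each → 4
  4 × C: no H
  1 × C: 3 H
  1 × C: 2 H
  1 × I: no H
  1 × N: 2 H
  1 × N: no H
  1 × O: no H
  Total hydrogens = 11.
Molecular formula: C10H11IN2O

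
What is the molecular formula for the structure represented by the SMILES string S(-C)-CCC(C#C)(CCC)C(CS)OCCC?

C14H26OS2

Heavy atoms from the SMILES: 14 C, 1 O, 2 S.
Implicit hydrogens by atom environment:
  7 × C: 2 H each → 14
  3 × C: 3 H each → 9
  2 × C: 1 H each → 2
  2 × C: no H
  1 × O: no H
  1 × S: 1 H
  1 × S: no H
  Total hydrogens = 26.
Molecular formula: C14H26OS2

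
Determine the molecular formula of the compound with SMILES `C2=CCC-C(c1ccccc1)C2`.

C12H14

Heavy atoms from the SMILES: 12 C.
Implicit hydrogens by atom environment:
  5 × C (aromatic): 1 H each → 5
  3 × C: 2 H each → 6
  3 × C: 1 H each → 3
  1 × C (aromatic): no H
  Total hydrogens = 14.
Molecular formula: C12H14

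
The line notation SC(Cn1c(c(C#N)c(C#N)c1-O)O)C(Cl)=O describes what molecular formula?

Heavy atoms from the SMILES: 9 C, 1 Cl, 3 N, 3 O, 1 S.
Implicit hydrogens by atom environment:
  4 × C (aromatic): no H
  3 × C: no H
  2 × N: no H
  2 × O: 1 H each → 2
  1 × C: 2 H
  1 × C: 1 H
  1 × Cl: no H
  1 × N (aromatic): no H
  1 × O: no H
  1 × S: 1 H
  Total hydrogens = 6.
Molecular formula: C9H6ClN3O3S

C9H6ClN3O3S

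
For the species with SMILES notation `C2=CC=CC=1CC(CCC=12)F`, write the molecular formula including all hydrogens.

C10H11F

Heavy atoms from the SMILES: 10 C, 1 F.
Implicit hydrogens by atom environment:
  4 × C (aromatic): 1 H each → 4
  3 × C: 2 H each → 6
  2 × C (aromatic): no H
  1 × C: 1 H
  1 × F: no H
  Total hydrogens = 11.
Molecular formula: C10H11F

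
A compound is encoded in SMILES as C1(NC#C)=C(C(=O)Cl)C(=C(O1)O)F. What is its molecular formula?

C7H3ClFNO3

Heavy atoms from the SMILES: 7 C, 1 Cl, 1 F, 1 N, 3 O.
Implicit hydrogens by atom environment:
  4 × C (aromatic): no H
  2 × C: no H
  1 × C: 1 H
  1 × Cl: no H
  1 × F: no H
  1 × N: 1 H
  1 × O: 1 H
  1 × O (aromatic): no H
  1 × O: no H
  Total hydrogens = 3.
Molecular formula: C7H3ClFNO3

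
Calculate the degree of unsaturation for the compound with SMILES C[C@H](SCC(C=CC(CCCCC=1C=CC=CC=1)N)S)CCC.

5

Molecular formula from the SMILES: C20H33NS2.
DoU = (2C + 2 + N − H − X)/2 = (2·20 + 2 + 1 − 33 − 0)/2 = 10/2 = 5.
(Structurally: 1 ring(s) + 4 π bond(s) = 5.)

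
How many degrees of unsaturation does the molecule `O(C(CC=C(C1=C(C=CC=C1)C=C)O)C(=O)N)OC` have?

Molecular formula from the SMILES: C14H17NO4.
DoU = (2C + 2 + N − H − X)/2 = (2·14 + 2 + 1 − 17 − 0)/2 = 14/2 = 7.
(Structurally: 1 ring(s) + 6 π bond(s) = 7.)

7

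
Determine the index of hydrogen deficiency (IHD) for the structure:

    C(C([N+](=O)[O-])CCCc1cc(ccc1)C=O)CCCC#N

8

Molecular formula from the SMILES: C16H20N2O3.
DoU = (2C + 2 + N − H − X)/2 = (2·16 + 2 + 2 − 20 − 0)/2 = 16/2 = 8.
(Structurally: 1 ring(s) + 7 π bond(s) = 8.)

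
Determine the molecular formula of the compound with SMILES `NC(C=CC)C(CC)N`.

Heavy atoms from the SMILES: 7 C, 2 N.
Implicit hydrogens by atom environment:
  4 × C: 1 H each → 4
  2 × C: 3 H each → 6
  2 × N: 2 H each → 4
  1 × C: 2 H
  Total hydrogens = 16.
Molecular formula: C7H16N2

C7H16N2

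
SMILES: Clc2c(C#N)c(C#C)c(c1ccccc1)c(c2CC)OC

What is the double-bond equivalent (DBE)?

12

Molecular formula from the SMILES: C18H14ClNO.
DoU = (2C + 2 + N − H − X)/2 = (2·18 + 2 + 1 − 14 − 1)/2 = 24/2 = 12.
(Structurally: 2 ring(s) + 10 π bond(s) = 12.)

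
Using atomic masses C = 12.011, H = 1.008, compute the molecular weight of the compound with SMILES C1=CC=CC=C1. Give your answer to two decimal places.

Molecular formula: C6H6.
M = 6×12.011 + 6×1.008 = 78.11 g/mol.

78.11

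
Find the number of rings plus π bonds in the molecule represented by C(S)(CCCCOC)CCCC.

Molecular formula from the SMILES: C10H22OS.
DoU = (2C + 2 + N − H − X)/2 = (2·10 + 2 + 0 − 22 − 0)/2 = 0/2 = 0.
(Structurally: 0 ring(s) + 0 π bond(s) = 0.)

0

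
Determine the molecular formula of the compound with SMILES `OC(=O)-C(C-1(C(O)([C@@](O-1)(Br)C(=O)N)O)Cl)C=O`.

C7H7BrClNO7

Heavy atoms from the SMILES: 1 Br, 7 C, 1 Cl, 1 N, 7 O.
Implicit hydrogens by atom environment:
  5 × C: no H
  4 × O: no H
  3 × O: 1 H each → 3
  2 × C: 1 H each → 2
  1 × Br: no H
  1 × Cl: no H
  1 × N: 2 H
  Total hydrogens = 7.
Molecular formula: C7H7BrClNO7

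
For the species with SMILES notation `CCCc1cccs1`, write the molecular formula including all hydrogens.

C7H10S

Heavy atoms from the SMILES: 7 C, 1 S.
Implicit hydrogens by atom environment:
  3 × C (aromatic): 1 H each → 3
  2 × C: 2 H each → 4
  1 × C: 3 H
  1 × C (aromatic): no H
  1 × S (aromatic): no H
  Total hydrogens = 10.
Molecular formula: C7H10S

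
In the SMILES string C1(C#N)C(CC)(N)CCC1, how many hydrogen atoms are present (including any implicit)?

Hydrogens are implicit in SMILES; fill each atom to its normal valence:
  4 × C: 2 H each → 8
  2 × C: no H
  1 × C: 3 H
  1 × C: 1 H
  1 × N: 2 H
  1 × N: no H
  Total hydrogens = 14.

14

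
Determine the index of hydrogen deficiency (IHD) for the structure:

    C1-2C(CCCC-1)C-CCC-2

Molecular formula from the SMILES: C10H18.
DoU = (2C + 2 + N − H − X)/2 = (2·10 + 2 + 0 − 18 − 0)/2 = 4/2 = 2.
(Structurally: 2 ring(s) + 0 π bond(s) = 2.)

2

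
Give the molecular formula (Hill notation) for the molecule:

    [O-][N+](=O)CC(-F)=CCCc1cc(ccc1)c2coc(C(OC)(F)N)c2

Heavy atoms from the SMILES: 17 C, 2 F, 2 N, 4 O.
Implicit hydrogens by atom environment:
  6 × C (aromatic): 1 H each → 6
  4 × C (aromatic): no H
  3 × C: 2 H each → 6
  2 × C: no H
  2 × F: no H
  2 × O: no H
  1 × C: 3 H
  1 × C: 1 H
  1 × N: 2 H
  1 × N (charge +1): no H
  1 × O (aromatic): no H
  1 × O (charge -1): no H
  Total hydrogens = 18.
Molecular formula: C17H18F2N2O4

C17H18F2N2O4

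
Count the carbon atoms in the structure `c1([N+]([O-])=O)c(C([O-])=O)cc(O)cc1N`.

The symbol for carbon appears 7 times in the SMILES. Lowercase c denotes aromatic carbon and counts toward C.

7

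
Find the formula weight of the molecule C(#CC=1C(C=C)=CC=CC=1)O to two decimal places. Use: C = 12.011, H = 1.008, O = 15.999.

144.17

Molecular formula: C10H8O.
M = 10×12.011 + 8×1.008 + 1×15.999 = 144.17 g/mol.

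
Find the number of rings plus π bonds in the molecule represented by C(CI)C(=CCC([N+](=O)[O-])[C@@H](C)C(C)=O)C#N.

5

Molecular formula from the SMILES: C11H15IN2O3.
DoU = (2C + 2 + N − H − X)/2 = (2·11 + 2 + 2 − 15 − 1)/2 = 10/2 = 5.
(Structurally: 0 ring(s) + 5 π bond(s) = 5.)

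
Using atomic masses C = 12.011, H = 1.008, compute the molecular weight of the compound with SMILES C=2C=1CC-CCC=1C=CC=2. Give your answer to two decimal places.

Molecular formula: C10H12.
M = 10×12.011 + 12×1.008 = 132.21 g/mol.

132.21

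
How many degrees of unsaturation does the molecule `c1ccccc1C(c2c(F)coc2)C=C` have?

8

Molecular formula from the SMILES: C13H11FO.
DoU = (2C + 2 + N − H − X)/2 = (2·13 + 2 + 0 − 11 − 1)/2 = 16/2 = 8.
(Structurally: 2 ring(s) + 6 π bond(s) = 8.)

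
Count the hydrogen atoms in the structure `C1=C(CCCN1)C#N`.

Hydrogens are implicit in SMILES; fill each atom to its normal valence:
  3 × C: 2 H each → 6
  2 × C: no H
  1 × C: 1 H
  1 × N: 1 H
  1 × N: no H
  Total hydrogens = 8.

8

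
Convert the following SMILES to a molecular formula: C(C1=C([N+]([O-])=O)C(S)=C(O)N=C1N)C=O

Heavy atoms from the SMILES: 7 C, 3 N, 4 O, 1 S.
Implicit hydrogens by atom environment:
  5 × C (aromatic): no H
  2 × O: no H
  1 × C: 2 H
  1 × C: 1 H
  1 × N: 2 H
  1 × N (aromatic): no H
  1 × N (charge +1): no H
  1 × O: 1 H
  1 × O (charge -1): no H
  1 × S: 1 H
  Total hydrogens = 7.
Molecular formula: C7H7N3O4S

C7H7N3O4S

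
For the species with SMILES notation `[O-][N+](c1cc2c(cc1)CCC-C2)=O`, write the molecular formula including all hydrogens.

C10H11NO2

Heavy atoms from the SMILES: 10 C, 1 N, 2 O.
Implicit hydrogens by atom environment:
  4 × C: 2 H each → 8
  3 × C (aromatic): 1 H each → 3
  3 × C (aromatic): no H
  1 × N (charge +1): no H
  1 × O: no H
  1 × O (charge -1): no H
  Total hydrogens = 11.
Molecular formula: C10H11NO2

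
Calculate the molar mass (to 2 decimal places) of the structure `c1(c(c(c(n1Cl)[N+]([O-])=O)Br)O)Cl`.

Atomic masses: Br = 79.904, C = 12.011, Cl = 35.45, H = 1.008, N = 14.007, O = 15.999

275.87

Molecular formula: C4HBrCl2N2O3.
M = 1×79.904 + 4×12.011 + 2×35.45 + 1×1.008 + 2×14.007 + 3×15.999 = 275.87 g/mol.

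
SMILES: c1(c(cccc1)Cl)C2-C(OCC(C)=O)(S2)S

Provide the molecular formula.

C11H11ClO2S2

Heavy atoms from the SMILES: 11 C, 1 Cl, 2 O, 2 S.
Implicit hydrogens by atom environment:
  4 × C (aromatic): 1 H each → 4
  2 × C: no H
  2 × C (aromatic): no H
  2 × O: no H
  1 × C: 3 H
  1 × C: 2 H
  1 × C: 1 H
  1 × Cl: no H
  1 × S: 1 H
  1 × S: no H
  Total hydrogens = 11.
Molecular formula: C11H11ClO2S2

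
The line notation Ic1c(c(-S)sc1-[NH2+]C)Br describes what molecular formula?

C5H6BrINS2+

Heavy atoms from the SMILES: 1 Br, 5 C, 1 I, 1 N, 2 S.
Implicit hydrogens by atom environment:
  4 × C (aromatic): no H
  1 × Br: no H
  1 × C: 3 H
  1 × I: no H
  1 × N (charge +1): 2 H
  1 × S: 1 H
  1 × S (aromatic): no H
  Total hydrogens = 6.
Net charge +1.
Molecular formula: C5H6BrINS2+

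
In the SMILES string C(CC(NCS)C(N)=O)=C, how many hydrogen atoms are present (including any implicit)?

Hydrogens are implicit in SMILES; fill each atom to its normal valence:
  3 × C: 2 H each → 6
  2 × C: 1 H each → 2
  1 × C: no H
  1 × N: 2 H
  1 × N: 1 H
  1 × O: no H
  1 × S: 1 H
  Total hydrogens = 12.

12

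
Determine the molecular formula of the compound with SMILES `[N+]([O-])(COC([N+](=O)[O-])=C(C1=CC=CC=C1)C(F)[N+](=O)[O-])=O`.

C10H8FN3O7

Heavy atoms from the SMILES: 10 C, 1 F, 3 N, 7 O.
Implicit hydrogens by atom environment:
  5 × C (aromatic): 1 H each → 5
  4 × O: no H
  3 × N (charge +1): no H
  3 × O (charge -1): no H
  2 × C: no H
  1 × C: 2 H
  1 × C: 1 H
  1 × C (aromatic): no H
  1 × F: no H
  Total hydrogens = 8.
Molecular formula: C10H8FN3O7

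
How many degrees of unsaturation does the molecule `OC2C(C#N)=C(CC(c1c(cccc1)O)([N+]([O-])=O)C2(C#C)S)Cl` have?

11

Molecular formula from the SMILES: C15H11ClN2O4S.
DoU = (2C + 2 + N − H − X)/2 = (2·15 + 2 + 2 − 11 − 1)/2 = 22/2 = 11.
(Structurally: 2 ring(s) + 9 π bond(s) = 11.)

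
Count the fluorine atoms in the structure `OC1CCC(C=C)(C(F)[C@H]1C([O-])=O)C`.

The symbol for fluorine appears 1 time in the SMILES.

1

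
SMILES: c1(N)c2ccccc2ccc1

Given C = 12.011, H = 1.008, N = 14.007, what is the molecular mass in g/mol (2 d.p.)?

143.19

Molecular formula: C10H9N.
M = 10×12.011 + 9×1.008 + 1×14.007 = 143.19 g/mol.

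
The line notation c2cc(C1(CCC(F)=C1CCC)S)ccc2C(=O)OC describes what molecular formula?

C16H19FO2S

Heavy atoms from the SMILES: 16 C, 1 F, 2 O, 1 S.
Implicit hydrogens by atom environment:
  4 × C: 2 H each → 8
  4 × C (aromatic): 1 H each → 4
  4 × C: no H
  2 × C: 3 H each → 6
  2 × C (aromatic): no H
  2 × O: no H
  1 × F: no H
  1 × S: 1 H
  Total hydrogens = 19.
Molecular formula: C16H19FO2S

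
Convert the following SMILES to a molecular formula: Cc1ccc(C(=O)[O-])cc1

Heavy atoms from the SMILES: 8 C, 2 O.
Implicit hydrogens by atom environment:
  4 × C (aromatic): 1 H each → 4
  2 × C (aromatic): no H
  1 × C: 3 H
  1 × C: no H
  1 × O: no H
  1 × O (charge -1): no H
  Total hydrogens = 7.
Net charge -1.
Molecular formula: C8H7O2-

C8H7O2-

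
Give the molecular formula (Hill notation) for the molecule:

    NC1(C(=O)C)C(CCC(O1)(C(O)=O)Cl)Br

Heavy atoms from the SMILES: 1 Br, 8 C, 1 Cl, 1 N, 4 O.
Implicit hydrogens by atom environment:
  4 × C: no H
  3 × O: no H
  2 × C: 2 H each → 4
  1 × Br: no H
  1 × C: 3 H
  1 × C: 1 H
  1 × Cl: no H
  1 × N: 2 H
  1 × O: 1 H
  Total hydrogens = 11.
Molecular formula: C8H11BrClNO4

C8H11BrClNO4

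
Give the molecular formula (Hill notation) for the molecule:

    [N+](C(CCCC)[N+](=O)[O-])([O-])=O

Heavy atoms from the SMILES: 5 C, 2 N, 4 O.
Implicit hydrogens by atom environment:
  3 × C: 2 H each → 6
  2 × N (charge +1): no H
  2 × O: no H
  2 × O (charge -1): no H
  1 × C: 3 H
  1 × C: 1 H
  Total hydrogens = 10.
Molecular formula: C5H10N2O4

C5H10N2O4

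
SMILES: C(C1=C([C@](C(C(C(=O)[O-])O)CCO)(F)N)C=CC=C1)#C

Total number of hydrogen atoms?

15

Hydrogens are implicit in SMILES; fill each atom to its normal valence:
  4 × C (aromatic): 1 H each → 4
  3 × C: 1 H each → 3
  3 × C: no H
  2 × C: 2 H each → 4
  2 × C (aromatic): no H
  2 × O: 1 H each → 2
  1 × F: no H
  1 × N: 2 H
  1 × O: no H
  1 × O (charge -1): no H
  Total hydrogens = 15.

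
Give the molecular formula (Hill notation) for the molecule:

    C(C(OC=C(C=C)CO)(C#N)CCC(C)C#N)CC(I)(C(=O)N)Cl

Heavy atoms from the SMILES: 16 C, 1 Cl, 1 I, 3 N, 3 O.
Implicit hydrogens by atom environment:
  6 × C: 2 H each → 12
  6 × C: no H
  3 × C: 1 H each → 3
  2 × N: no H
  2 × O: no H
  1 × C: 3 H
  1 × Cl: no H
  1 × I: no H
  1 × N: 2 H
  1 × O: 1 H
  Total hydrogens = 21.
Molecular formula: C16H21ClIN3O3

C16H21ClIN3O3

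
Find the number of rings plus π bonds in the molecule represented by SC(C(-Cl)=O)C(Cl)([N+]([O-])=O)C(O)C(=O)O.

3

Molecular formula from the SMILES: C5H5Cl2NO6S.
DoU = (2C + 2 + N − H − X)/2 = (2·5 + 2 + 1 − 5 − 2)/2 = 6/2 = 3.
(Structurally: 0 ring(s) + 3 π bond(s) = 3.)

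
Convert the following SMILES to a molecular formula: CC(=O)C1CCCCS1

C7H12OS

Heavy atoms from the SMILES: 7 C, 1 O, 1 S.
Implicit hydrogens by atom environment:
  4 × C: 2 H each → 8
  1 × C: 3 H
  1 × C: 1 H
  1 × C: no H
  1 × O: no H
  1 × S: no H
  Total hydrogens = 12.
Molecular formula: C7H12OS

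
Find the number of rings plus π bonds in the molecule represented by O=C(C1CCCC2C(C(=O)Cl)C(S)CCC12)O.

Molecular formula from the SMILES: C12H17ClO3S.
DoU = (2C + 2 + N − H − X)/2 = (2·12 + 2 + 0 − 17 − 1)/2 = 8/2 = 4.
(Structurally: 2 ring(s) + 2 π bond(s) = 4.)

4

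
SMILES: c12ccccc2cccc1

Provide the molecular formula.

Heavy atoms from the SMILES: 10 C.
Implicit hydrogens by atom environment:
  8 × C (aromatic): 1 H each → 8
  2 × C (aromatic): no H
  Total hydrogens = 8.
Molecular formula: C10H8

C10H8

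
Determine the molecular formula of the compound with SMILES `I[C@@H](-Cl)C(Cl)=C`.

C3H3Cl2I

Heavy atoms from the SMILES: 3 C, 2 Cl, 1 I.
Implicit hydrogens by atom environment:
  2 × Cl: no H
  1 × C: 2 H
  1 × C: 1 H
  1 × C: no H
  1 × I: no H
  Total hydrogens = 3.
Molecular formula: C3H3Cl2I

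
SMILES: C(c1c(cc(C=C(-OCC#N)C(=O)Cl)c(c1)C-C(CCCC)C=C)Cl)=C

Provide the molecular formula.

C21H23Cl2NO2

Heavy atoms from the SMILES: 21 C, 2 Cl, 1 N, 2 O.
Implicit hydrogens by atom environment:
  7 × C: 2 H each → 14
  4 × C: 1 H each → 4
  4 × C (aromatic): no H
  3 × C: no H
  2 × C (aromatic): 1 H each → 2
  2 × Cl: no H
  2 × O: no H
  1 × C: 3 H
  1 × N: no H
  Total hydrogens = 23.
Molecular formula: C21H23Cl2NO2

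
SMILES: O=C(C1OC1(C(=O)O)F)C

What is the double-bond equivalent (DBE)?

Molecular formula from the SMILES: C5H5FO4.
DoU = (2C + 2 + N − H − X)/2 = (2·5 + 2 + 0 − 5 − 1)/2 = 6/2 = 3.
(Structurally: 1 ring(s) + 2 π bond(s) = 3.)

3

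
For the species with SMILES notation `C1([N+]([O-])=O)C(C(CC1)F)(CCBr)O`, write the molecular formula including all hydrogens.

Heavy atoms from the SMILES: 1 Br, 7 C, 1 F, 1 N, 3 O.
Implicit hydrogens by atom environment:
  4 × C: 2 H each → 8
  2 × C: 1 H each → 2
  1 × Br: no H
  1 × C: no H
  1 × F: no H
  1 × N (charge +1): no H
  1 × O: 1 H
  1 × O: no H
  1 × O (charge -1): no H
  Total hydrogens = 11.
Molecular formula: C7H11BrFNO3

C7H11BrFNO3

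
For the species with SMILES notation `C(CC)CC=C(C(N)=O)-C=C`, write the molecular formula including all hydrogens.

Heavy atoms from the SMILES: 9 C, 1 N, 1 O.
Implicit hydrogens by atom environment:
  4 × C: 2 H each → 8
  2 × C: 1 H each → 2
  2 × C: no H
  1 × C: 3 H
  1 × N: 2 H
  1 × O: no H
  Total hydrogens = 15.
Molecular formula: C9H15NO

C9H15NO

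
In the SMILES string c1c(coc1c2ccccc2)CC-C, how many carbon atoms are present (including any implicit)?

13

The symbol for carbon appears 13 times in the SMILES. Lowercase c denotes aromatic carbon and counts toward C.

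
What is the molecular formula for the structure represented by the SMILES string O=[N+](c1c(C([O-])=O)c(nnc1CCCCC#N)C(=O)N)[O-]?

Heavy atoms from the SMILES: 11 C, 5 N, 5 O.
Implicit hydrogens by atom environment:
  4 × C: 2 H each → 8
  4 × C (aromatic): no H
  3 × C: no H
  3 × O: no H
  2 × N (aromatic): no H
  2 × O (charge -1): no H
  1 × N: 2 H
  1 × N (charge +1): no H
  1 × N: no H
  Total hydrogens = 10.
Net charge -1.
Molecular formula: C11H10N5O5-

C11H10N5O5-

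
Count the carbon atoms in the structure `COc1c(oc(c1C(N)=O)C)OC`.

8

The symbol for carbon appears 8 times in the SMILES. Lowercase c denotes aromatic carbon and counts toward C.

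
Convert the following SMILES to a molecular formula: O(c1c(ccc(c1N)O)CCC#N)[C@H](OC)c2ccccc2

Heavy atoms from the SMILES: 17 C, 2 N, 3 O.
Implicit hydrogens by atom environment:
  7 × C (aromatic): 1 H each → 7
  5 × C (aromatic): no H
  2 × C: 2 H each → 4
  2 × O: no H
  1 × C: 3 H
  1 × C: 1 H
  1 × C: no H
  1 × N: 2 H
  1 × N: no H
  1 × O: 1 H
  Total hydrogens = 18.
Molecular formula: C17H18N2O3

C17H18N2O3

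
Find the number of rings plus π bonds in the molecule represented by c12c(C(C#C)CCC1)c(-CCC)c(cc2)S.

7

Molecular formula from the SMILES: C15H18S.
DoU = (2C + 2 + N − H − X)/2 = (2·15 + 2 + 0 − 18 − 0)/2 = 14/2 = 7.
(Structurally: 2 ring(s) + 5 π bond(s) = 7.)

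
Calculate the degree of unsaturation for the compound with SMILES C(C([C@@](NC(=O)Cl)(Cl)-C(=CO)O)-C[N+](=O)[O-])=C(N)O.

Molecular formula from the SMILES: C8H11Cl2N3O6.
DoU = (2C + 2 + N − H − X)/2 = (2·8 + 2 + 3 − 11 − 2)/2 = 8/2 = 4.
(Structurally: 0 ring(s) + 4 π bond(s) = 4.)

4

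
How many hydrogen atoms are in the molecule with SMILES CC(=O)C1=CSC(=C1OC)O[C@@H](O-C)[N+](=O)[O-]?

Hydrogens are implicit in SMILES; fill each atom to its normal valence:
  5 × O: no H
  3 × C: 3 H each → 9
  3 × C (aromatic): no H
  1 × C (aromatic): 1 H
  1 × C: 1 H
  1 × C: no H
  1 × N (charge +1): no H
  1 × O (charge -1): no H
  1 × S (aromatic): no H
  Total hydrogens = 11.

11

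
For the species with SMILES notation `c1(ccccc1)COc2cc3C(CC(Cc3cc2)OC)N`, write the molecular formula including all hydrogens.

C18H21NO2

Heavy atoms from the SMILES: 18 C, 1 N, 2 O.
Implicit hydrogens by atom environment:
  8 × C (aromatic): 1 H each → 8
  4 × C (aromatic): no H
  3 × C: 2 H each → 6
  2 × C: 1 H each → 2
  2 × O: no H
  1 × C: 3 H
  1 × N: 2 H
  Total hydrogens = 21.
Molecular formula: C18H21NO2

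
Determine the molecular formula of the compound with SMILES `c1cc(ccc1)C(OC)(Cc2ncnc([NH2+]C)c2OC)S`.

Heavy atoms from the SMILES: 15 C, 3 N, 2 O, 1 S.
Implicit hydrogens by atom environment:
  6 × C (aromatic): 1 H each → 6
  4 × C (aromatic): no H
  3 × C: 3 H each → 9
  2 × N (aromatic): no H
  2 × O: no H
  1 × C: 2 H
  1 × C: no H
  1 × N (charge +1): 2 H
  1 × S: 1 H
  Total hydrogens = 20.
Net charge +1.
Molecular formula: C15H20N3O2S+

C15H20N3O2S+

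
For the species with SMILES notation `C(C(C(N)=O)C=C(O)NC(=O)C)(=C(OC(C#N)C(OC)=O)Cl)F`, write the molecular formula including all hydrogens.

Heavy atoms from the SMILES: 12 C, 1 Cl, 1 F, 3 N, 6 O.
Implicit hydrogens by atom environment:
  7 × C: no H
  5 × O: no H
  3 × C: 1 H each → 3
  2 × C: 3 H each → 6
  1 × Cl: no H
  1 × F: no H
  1 × N: 2 H
  1 × N: 1 H
  1 × N: no H
  1 × O: 1 H
  Total hydrogens = 13.
Molecular formula: C12H13ClFN3O6

C12H13ClFN3O6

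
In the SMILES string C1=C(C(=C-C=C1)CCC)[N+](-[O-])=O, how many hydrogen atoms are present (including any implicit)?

Hydrogens are implicit in SMILES; fill each atom to its normal valence:
  4 × C (aromatic): 1 H each → 4
  2 × C: 2 H each → 4
  2 × C (aromatic): no H
  1 × C: 3 H
  1 × N (charge +1): no H
  1 × O: no H
  1 × O (charge -1): no H
  Total hydrogens = 11.

11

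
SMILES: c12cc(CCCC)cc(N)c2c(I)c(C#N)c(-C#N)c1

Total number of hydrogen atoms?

Hydrogens are implicit in SMILES; fill each atom to its normal valence:
  7 × C (aromatic): no H
  3 × C: 2 H each → 6
  3 × C (aromatic): 1 H each → 3
  2 × C: no H
  2 × N: no H
  1 × C: 3 H
  1 × I: no H
  1 × N: 2 H
  Total hydrogens = 14.

14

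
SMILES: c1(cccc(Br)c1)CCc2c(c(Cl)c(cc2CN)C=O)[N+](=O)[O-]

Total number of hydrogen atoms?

14

Hydrogens are implicit in SMILES; fill each atom to its normal valence:
  7 × C (aromatic): no H
  5 × C (aromatic): 1 H each → 5
  3 × C: 2 H each → 6
  2 × O: no H
  1 × Br: no H
  1 × C: 1 H
  1 × Cl: no H
  1 × N: 2 H
  1 × N (charge +1): no H
  1 × O (charge -1): no H
  Total hydrogens = 14.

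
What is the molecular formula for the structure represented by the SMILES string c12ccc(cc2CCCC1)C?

C11H14

Heavy atoms from the SMILES: 11 C.
Implicit hydrogens by atom environment:
  4 × C: 2 H each → 8
  3 × C (aromatic): 1 H each → 3
  3 × C (aromatic): no H
  1 × C: 3 H
  Total hydrogens = 14.
Molecular formula: C11H14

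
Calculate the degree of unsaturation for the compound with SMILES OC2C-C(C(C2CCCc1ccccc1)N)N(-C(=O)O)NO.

Molecular formula from the SMILES: C15H23N3O4.
DoU = (2C + 2 + N − H − X)/2 = (2·15 + 2 + 3 − 23 − 0)/2 = 12/2 = 6.
(Structurally: 2 ring(s) + 4 π bond(s) = 6.)

6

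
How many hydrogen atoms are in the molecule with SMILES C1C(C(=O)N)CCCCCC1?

17

Hydrogens are implicit in SMILES; fill each atom to its normal valence:
  7 × C: 2 H each → 14
  1 × C: 1 H
  1 × C: no H
  1 × N: 2 H
  1 × O: no H
  Total hydrogens = 17.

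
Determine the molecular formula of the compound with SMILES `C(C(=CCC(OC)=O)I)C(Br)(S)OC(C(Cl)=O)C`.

Heavy atoms from the SMILES: 1 Br, 10 C, 1 Cl, 1 I, 4 O, 1 S.
Implicit hydrogens by atom environment:
  4 × C: no H
  4 × O: no H
  2 × C: 3 H each → 6
  2 × C: 2 H each → 4
  2 × C: 1 H each → 2
  1 × Br: no H
  1 × Cl: no H
  1 × I: no H
  1 × S: 1 H
  Total hydrogens = 13.
Molecular formula: C10H13BrClIO4S

C10H13BrClIO4S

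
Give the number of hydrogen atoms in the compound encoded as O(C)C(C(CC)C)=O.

12

Hydrogens are implicit in SMILES; fill each atom to its normal valence:
  3 × C: 3 H each → 9
  2 × O: no H
  1 × C: 2 H
  1 × C: 1 H
  1 × C: no H
  Total hydrogens = 12.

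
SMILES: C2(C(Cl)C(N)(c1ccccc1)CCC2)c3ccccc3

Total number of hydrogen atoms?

20

Hydrogens are implicit in SMILES; fill each atom to its normal valence:
  10 × C (aromatic): 1 H each → 10
  3 × C: 2 H each → 6
  2 × C: 1 H each → 2
  2 × C (aromatic): no H
  1 × C: no H
  1 × Cl: no H
  1 × N: 2 H
  Total hydrogens = 20.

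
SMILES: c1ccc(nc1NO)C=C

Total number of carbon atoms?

The symbol for carbon appears 7 times in the SMILES. Lowercase c denotes aromatic carbon and counts toward C.

7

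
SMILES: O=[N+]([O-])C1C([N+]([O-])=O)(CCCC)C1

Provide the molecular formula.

C7H12N2O4

Heavy atoms from the SMILES: 7 C, 2 N, 4 O.
Implicit hydrogens by atom environment:
  4 × C: 2 H each → 8
  2 × N (charge +1): no H
  2 × O: no H
  2 × O (charge -1): no H
  1 × C: 3 H
  1 × C: 1 H
  1 × C: no H
  Total hydrogens = 12.
Molecular formula: C7H12N2O4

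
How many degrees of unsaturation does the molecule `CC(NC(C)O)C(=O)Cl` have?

Molecular formula from the SMILES: C5H10ClNO2.
DoU = (2C + 2 + N − H − X)/2 = (2·5 + 2 + 1 − 10 − 1)/2 = 2/2 = 1.
(Structurally: 0 ring(s) + 1 π bond(s) = 1.)

1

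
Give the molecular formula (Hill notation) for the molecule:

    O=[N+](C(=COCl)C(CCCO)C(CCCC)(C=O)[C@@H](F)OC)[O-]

C14H23ClFNO6

Heavy atoms from the SMILES: 14 C, 1 Cl, 1 F, 1 N, 6 O.
Implicit hydrogens by atom environment:
  6 × C: 2 H each → 12
  4 × C: 1 H each → 4
  4 × O: no H
  2 × C: 3 H each → 6
  2 × C: no H
  1 × Cl: no H
  1 × F: no H
  1 × N (charge +1): no H
  1 × O: 1 H
  1 × O (charge -1): no H
  Total hydrogens = 23.
Molecular formula: C14H23ClFNO6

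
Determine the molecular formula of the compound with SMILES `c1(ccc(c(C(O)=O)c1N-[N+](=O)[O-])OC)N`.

C8H9N3O5

Heavy atoms from the SMILES: 8 C, 3 N, 5 O.
Implicit hydrogens by atom environment:
  4 × C (aromatic): no H
  3 × O: no H
  2 × C (aromatic): 1 H each → 2
  1 × C: 3 H
  1 × C: no H
  1 × N: 2 H
  1 × N: 1 H
  1 × N (charge +1): no H
  1 × O: 1 H
  1 × O (charge -1): no H
  Total hydrogens = 9.
Molecular formula: C8H9N3O5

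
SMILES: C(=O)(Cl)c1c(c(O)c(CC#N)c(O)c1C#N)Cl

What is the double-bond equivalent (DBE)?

9

Molecular formula from the SMILES: C10H4Cl2N2O3.
DoU = (2C + 2 + N − H − X)/2 = (2·10 + 2 + 2 − 4 − 2)/2 = 18/2 = 9.
(Structurally: 1 ring(s) + 8 π bond(s) = 9.)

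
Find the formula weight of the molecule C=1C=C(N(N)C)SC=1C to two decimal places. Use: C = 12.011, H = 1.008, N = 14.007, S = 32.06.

142.22

Molecular formula: C6H10N2S.
M = 6×12.011 + 10×1.008 + 2×14.007 + 1×32.06 = 142.22 g/mol.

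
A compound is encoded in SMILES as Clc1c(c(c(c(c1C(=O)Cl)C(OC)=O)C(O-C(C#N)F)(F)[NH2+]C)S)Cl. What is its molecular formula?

Heavy atoms from the SMILES: 13 C, 3 Cl, 2 F, 2 N, 4 O, 1 S.
Implicit hydrogens by atom environment:
  6 × C (aromatic): no H
  4 × C: no H
  4 × O: no H
  3 × Cl: no H
  2 × C: 3 H each → 6
  2 × F: no H
  1 × C: 1 H
  1 × N (charge +1): 2 H
  1 × N: no H
  1 × S: 1 H
  Total hydrogens = 10.
Net charge +1.
Molecular formula: C13H10Cl3F2N2O4S+

C13H10Cl3F2N2O4S+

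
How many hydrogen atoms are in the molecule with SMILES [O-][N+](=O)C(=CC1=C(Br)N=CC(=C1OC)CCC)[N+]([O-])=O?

12

Hydrogens are implicit in SMILES; fill each atom to its normal valence:
  4 × C (aromatic): no H
  3 × O: no H
  2 × C: 3 H each → 6
  2 × C: 2 H each → 4
  2 × N (charge +1): no H
  2 × O (charge -1): no H
  1 × Br: no H
  1 × C (aromatic): 1 H
  1 × C: 1 H
  1 × C: no H
  1 × N (aromatic): no H
  Total hydrogens = 12.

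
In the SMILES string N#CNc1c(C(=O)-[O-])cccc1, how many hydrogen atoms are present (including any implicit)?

Hydrogens are implicit in SMILES; fill each atom to its normal valence:
  4 × C (aromatic): 1 H each → 4
  2 × C (aromatic): no H
  2 × C: no H
  1 × N: 1 H
  1 × N: no H
  1 × O: no H
  1 × O (charge -1): no H
  Total hydrogens = 5.

5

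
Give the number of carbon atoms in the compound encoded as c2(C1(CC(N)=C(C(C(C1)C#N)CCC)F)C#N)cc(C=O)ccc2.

The symbol for carbon appears 19 times in the SMILES. Lowercase c denotes aromatic carbon and counts toward C.

19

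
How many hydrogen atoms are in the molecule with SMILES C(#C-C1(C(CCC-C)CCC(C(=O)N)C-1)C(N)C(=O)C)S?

Hydrogens are implicit in SMILES; fill each atom to its normal valence:
  6 × C: 2 H each → 12
  5 × C: no H
  3 × C: 1 H each → 3
  2 × C: 3 H each → 6
  2 × N: 2 H each → 4
  2 × O: no H
  1 × S: 1 H
  Total hydrogens = 26.

26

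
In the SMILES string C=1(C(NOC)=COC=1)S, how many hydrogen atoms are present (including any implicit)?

Hydrogens are implicit in SMILES; fill each atom to its normal valence:
  2 × C (aromatic): 1 H each → 2
  2 × C (aromatic): no H
  1 × C: 3 H
  1 × N: 1 H
  1 × O (aromatic): no H
  1 × O: no H
  1 × S: 1 H
  Total hydrogens = 7.

7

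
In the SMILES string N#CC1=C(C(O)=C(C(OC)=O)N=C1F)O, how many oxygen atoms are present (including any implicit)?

4

The symbol for oxygen appears 4 times in the SMILES.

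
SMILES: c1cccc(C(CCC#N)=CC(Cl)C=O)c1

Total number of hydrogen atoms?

Hydrogens are implicit in SMILES; fill each atom to its normal valence:
  5 × C (aromatic): 1 H each → 5
  3 × C: 1 H each → 3
  2 × C: 2 H each → 4
  2 × C: no H
  1 × C (aromatic): no H
  1 × Cl: no H
  1 × N: no H
  1 × O: no H
  Total hydrogens = 12.

12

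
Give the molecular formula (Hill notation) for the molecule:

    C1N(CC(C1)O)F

C4H8FNO

Heavy atoms from the SMILES: 4 C, 1 F, 1 N, 1 O.
Implicit hydrogens by atom environment:
  3 × C: 2 H each → 6
  1 × C: 1 H
  1 × F: no H
  1 × N: no H
  1 × O: 1 H
  Total hydrogens = 8.
Molecular formula: C4H8FNO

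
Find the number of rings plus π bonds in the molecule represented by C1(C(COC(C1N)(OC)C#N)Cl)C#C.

Molecular formula from the SMILES: C9H11ClN2O2.
DoU = (2C + 2 + N − H − X)/2 = (2·9 + 2 + 2 − 11 − 1)/2 = 10/2 = 5.
(Structurally: 1 ring(s) + 4 π bond(s) = 5.)

5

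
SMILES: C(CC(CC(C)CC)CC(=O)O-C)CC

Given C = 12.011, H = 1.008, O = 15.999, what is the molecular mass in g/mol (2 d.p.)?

Molecular formula: C13H26O2.
M = 13×12.011 + 26×1.008 + 2×15.999 = 214.35 g/mol.

214.35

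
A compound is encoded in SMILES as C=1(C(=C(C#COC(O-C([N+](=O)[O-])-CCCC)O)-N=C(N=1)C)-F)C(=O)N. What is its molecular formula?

Heavy atoms from the SMILES: 14 C, 1 F, 4 N, 6 O.
Implicit hydrogens by atom environment:
  4 × C (aromatic): no H
  4 × O: no H
  3 × C: 2 H each → 6
  3 × C: no H
  2 × C: 3 H each → 6
  2 × C: 1 H each → 2
  2 × N (aromatic): no H
  1 × F: no H
  1 × N: 2 H
  1 × N (charge +1): no H
  1 × O: 1 H
  1 × O (charge -1): no H
  Total hydrogens = 17.
Molecular formula: C14H17FN4O6

C14H17FN4O6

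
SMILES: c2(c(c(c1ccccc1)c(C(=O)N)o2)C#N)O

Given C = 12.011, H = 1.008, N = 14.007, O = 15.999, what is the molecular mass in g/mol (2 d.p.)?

Molecular formula: C12H8N2O3.
M = 12×12.011 + 8×1.008 + 2×14.007 + 3×15.999 = 228.21 g/mol.

228.21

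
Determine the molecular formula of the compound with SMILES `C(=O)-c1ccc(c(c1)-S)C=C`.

Heavy atoms from the SMILES: 9 C, 1 O, 1 S.
Implicit hydrogens by atom environment:
  3 × C (aromatic): 1 H each → 3
  3 × C (aromatic): no H
  2 × C: 1 H each → 2
  1 × C: 2 H
  1 × O: no H
  1 × S: 1 H
  Total hydrogens = 8.
Molecular formula: C9H8OS

C9H8OS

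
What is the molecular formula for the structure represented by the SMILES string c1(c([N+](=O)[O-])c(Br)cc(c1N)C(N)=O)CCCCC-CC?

Heavy atoms from the SMILES: 1 Br, 14 C, 3 N, 3 O.
Implicit hydrogens by atom environment:
  6 × C: 2 H each → 12
  5 × C (aromatic): no H
  2 × N: 2 H each → 4
  2 × O: no H
  1 × Br: no H
  1 × C: 3 H
  1 × C (aromatic): 1 H
  1 × C: no H
  1 × N (charge +1): no H
  1 × O (charge -1): no H
  Total hydrogens = 20.
Molecular formula: C14H20BrN3O3

C14H20BrN3O3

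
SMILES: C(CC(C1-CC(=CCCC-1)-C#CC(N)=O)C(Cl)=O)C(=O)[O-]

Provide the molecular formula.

C15H17ClNO4-

Heavy atoms from the SMILES: 15 C, 1 Cl, 1 N, 4 O.
Implicit hydrogens by atom environment:
  6 × C: 2 H each → 12
  6 × C: no H
  3 × C: 1 H each → 3
  3 × O: no H
  1 × Cl: no H
  1 × N: 2 H
  1 × O (charge -1): no H
  Total hydrogens = 17.
Net charge -1.
Molecular formula: C15H17ClNO4-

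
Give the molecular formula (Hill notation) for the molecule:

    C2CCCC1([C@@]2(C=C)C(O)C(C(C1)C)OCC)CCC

C18H32O2

Heavy atoms from the SMILES: 18 C, 2 O.
Implicit hydrogens by atom environment:
  9 × C: 2 H each → 18
  4 × C: 1 H each → 4
  3 × C: 3 H each → 9
  2 × C: no H
  1 × O: 1 H
  1 × O: no H
  Total hydrogens = 32.
Molecular formula: C18H32O2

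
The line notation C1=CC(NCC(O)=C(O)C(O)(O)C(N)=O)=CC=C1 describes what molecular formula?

C11H14N2O5

Heavy atoms from the SMILES: 11 C, 2 N, 5 O.
Implicit hydrogens by atom environment:
  5 × C (aromatic): 1 H each → 5
  4 × C: no H
  4 × O: 1 H each → 4
  1 × C: 2 H
  1 × C (aromatic): no H
  1 × N: 2 H
  1 × N: 1 H
  1 × O: no H
  Total hydrogens = 14.
Molecular formula: C11H14N2O5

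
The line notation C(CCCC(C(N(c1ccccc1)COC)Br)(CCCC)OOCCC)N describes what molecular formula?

C21H37BrN2O3

Heavy atoms from the SMILES: 1 Br, 21 C, 2 N, 3 O.
Implicit hydrogens by atom environment:
  10 × C: 2 H each → 20
  5 × C (aromatic): 1 H each → 5
  3 × C: 3 H each → 9
  3 × O: no H
  1 × Br: no H
  1 × C: 1 H
  1 × C: no H
  1 × C (aromatic): no H
  1 × N: 2 H
  1 × N: no H
  Total hydrogens = 37.
Molecular formula: C21H37BrN2O3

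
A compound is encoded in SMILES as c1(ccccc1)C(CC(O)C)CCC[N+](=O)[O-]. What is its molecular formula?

C13H19NO3

Heavy atoms from the SMILES: 13 C, 1 N, 3 O.
Implicit hydrogens by atom environment:
  5 × C (aromatic): 1 H each → 5
  4 × C: 2 H each → 8
  2 × C: 1 H each → 2
  1 × C: 3 H
  1 × C (aromatic): no H
  1 × N (charge +1): no H
  1 × O: 1 H
  1 × O: no H
  1 × O (charge -1): no H
  Total hydrogens = 19.
Molecular formula: C13H19NO3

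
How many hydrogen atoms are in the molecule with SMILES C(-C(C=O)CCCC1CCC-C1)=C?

Hydrogens are implicit in SMILES; fill each atom to its normal valence:
  8 × C: 2 H each → 16
  4 × C: 1 H each → 4
  1 × O: no H
  Total hydrogens = 20.

20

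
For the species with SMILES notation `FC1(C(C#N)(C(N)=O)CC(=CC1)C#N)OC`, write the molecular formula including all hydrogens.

Heavy atoms from the SMILES: 10 C, 1 F, 3 N, 2 O.
Implicit hydrogens by atom environment:
  6 × C: no H
  2 × C: 2 H each → 4
  2 × N: no H
  2 × O: no H
  1 × C: 3 H
  1 × C: 1 H
  1 × F: no H
  1 × N: 2 H
  Total hydrogens = 10.
Molecular formula: C10H10FN3O2

C10H10FN3O2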